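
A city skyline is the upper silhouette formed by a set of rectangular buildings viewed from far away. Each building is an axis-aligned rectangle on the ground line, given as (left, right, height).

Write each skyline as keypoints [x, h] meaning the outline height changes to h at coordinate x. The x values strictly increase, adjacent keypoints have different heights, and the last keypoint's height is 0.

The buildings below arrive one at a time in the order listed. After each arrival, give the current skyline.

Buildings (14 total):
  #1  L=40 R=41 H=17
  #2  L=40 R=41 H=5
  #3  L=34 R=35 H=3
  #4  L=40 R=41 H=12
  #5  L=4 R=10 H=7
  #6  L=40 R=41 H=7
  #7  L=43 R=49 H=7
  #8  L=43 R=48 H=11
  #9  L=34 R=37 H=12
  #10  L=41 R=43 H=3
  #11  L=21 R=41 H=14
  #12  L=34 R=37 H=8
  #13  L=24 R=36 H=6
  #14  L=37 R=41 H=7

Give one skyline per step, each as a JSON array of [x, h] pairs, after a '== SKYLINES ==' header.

== SKYLINES ==
[[40,17],[41,0]]
[[40,17],[41,0]]
[[34,3],[35,0],[40,17],[41,0]]
[[34,3],[35,0],[40,17],[41,0]]
[[4,7],[10,0],[34,3],[35,0],[40,17],[41,0]]
[[4,7],[10,0],[34,3],[35,0],[40,17],[41,0]]
[[4,7],[10,0],[34,3],[35,0],[40,17],[41,0],[43,7],[49,0]]
[[4,7],[10,0],[34,3],[35,0],[40,17],[41,0],[43,11],[48,7],[49,0]]
[[4,7],[10,0],[34,12],[37,0],[40,17],[41,0],[43,11],[48,7],[49,0]]
[[4,7],[10,0],[34,12],[37,0],[40,17],[41,3],[43,11],[48,7],[49,0]]
[[4,7],[10,0],[21,14],[40,17],[41,3],[43,11],[48,7],[49,0]]
[[4,7],[10,0],[21,14],[40,17],[41,3],[43,11],[48,7],[49,0]]
[[4,7],[10,0],[21,14],[40,17],[41,3],[43,11],[48,7],[49,0]]
[[4,7],[10,0],[21,14],[40,17],[41,3],[43,11],[48,7],[49,0]]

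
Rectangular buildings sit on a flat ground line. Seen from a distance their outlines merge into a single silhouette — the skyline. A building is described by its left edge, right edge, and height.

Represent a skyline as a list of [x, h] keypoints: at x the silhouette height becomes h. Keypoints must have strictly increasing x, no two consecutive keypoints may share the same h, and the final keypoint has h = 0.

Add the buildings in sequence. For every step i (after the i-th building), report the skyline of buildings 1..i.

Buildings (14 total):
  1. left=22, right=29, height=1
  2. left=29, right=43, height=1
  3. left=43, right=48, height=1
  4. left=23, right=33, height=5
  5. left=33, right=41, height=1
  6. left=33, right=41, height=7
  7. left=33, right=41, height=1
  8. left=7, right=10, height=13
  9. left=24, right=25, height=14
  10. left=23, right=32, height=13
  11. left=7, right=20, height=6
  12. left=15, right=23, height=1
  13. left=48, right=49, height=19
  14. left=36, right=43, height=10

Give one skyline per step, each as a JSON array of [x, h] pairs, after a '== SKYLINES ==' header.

== SKYLINES ==
[[22,1],[29,0]]
[[22,1],[43,0]]
[[22,1],[48,0]]
[[22,1],[23,5],[33,1],[48,0]]
[[22,1],[23,5],[33,1],[48,0]]
[[22,1],[23,5],[33,7],[41,1],[48,0]]
[[22,1],[23,5],[33,7],[41,1],[48,0]]
[[7,13],[10,0],[22,1],[23,5],[33,7],[41,1],[48,0]]
[[7,13],[10,0],[22,1],[23,5],[24,14],[25,5],[33,7],[41,1],[48,0]]
[[7,13],[10,0],[22,1],[23,13],[24,14],[25,13],[32,5],[33,7],[41,1],[48,0]]
[[7,13],[10,6],[20,0],[22,1],[23,13],[24,14],[25,13],[32,5],[33,7],[41,1],[48,0]]
[[7,13],[10,6],[20,1],[23,13],[24,14],[25,13],[32,5],[33,7],[41,1],[48,0]]
[[7,13],[10,6],[20,1],[23,13],[24,14],[25,13],[32,5],[33,7],[41,1],[48,19],[49,0]]
[[7,13],[10,6],[20,1],[23,13],[24,14],[25,13],[32,5],[33,7],[36,10],[43,1],[48,19],[49,0]]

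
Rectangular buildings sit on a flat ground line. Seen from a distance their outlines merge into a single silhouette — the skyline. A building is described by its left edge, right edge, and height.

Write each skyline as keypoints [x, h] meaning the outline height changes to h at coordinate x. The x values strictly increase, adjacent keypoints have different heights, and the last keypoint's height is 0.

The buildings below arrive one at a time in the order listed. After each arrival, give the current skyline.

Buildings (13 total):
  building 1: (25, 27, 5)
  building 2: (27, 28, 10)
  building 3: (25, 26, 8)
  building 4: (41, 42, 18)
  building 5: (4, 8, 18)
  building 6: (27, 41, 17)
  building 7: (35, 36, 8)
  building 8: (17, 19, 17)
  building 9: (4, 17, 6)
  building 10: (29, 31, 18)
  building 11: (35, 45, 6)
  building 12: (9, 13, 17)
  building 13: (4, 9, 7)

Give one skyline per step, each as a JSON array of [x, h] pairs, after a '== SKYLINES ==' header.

== SKYLINES ==
[[25,5],[27,0]]
[[25,5],[27,10],[28,0]]
[[25,8],[26,5],[27,10],[28,0]]
[[25,8],[26,5],[27,10],[28,0],[41,18],[42,0]]
[[4,18],[8,0],[25,8],[26,5],[27,10],[28,0],[41,18],[42,0]]
[[4,18],[8,0],[25,8],[26,5],[27,17],[41,18],[42,0]]
[[4,18],[8,0],[25,8],[26,5],[27,17],[41,18],[42,0]]
[[4,18],[8,0],[17,17],[19,0],[25,8],[26,5],[27,17],[41,18],[42,0]]
[[4,18],[8,6],[17,17],[19,0],[25,8],[26,5],[27,17],[41,18],[42,0]]
[[4,18],[8,6],[17,17],[19,0],[25,8],[26,5],[27,17],[29,18],[31,17],[41,18],[42,0]]
[[4,18],[8,6],[17,17],[19,0],[25,8],[26,5],[27,17],[29,18],[31,17],[41,18],[42,6],[45,0]]
[[4,18],[8,6],[9,17],[13,6],[17,17],[19,0],[25,8],[26,5],[27,17],[29,18],[31,17],[41,18],[42,6],[45,0]]
[[4,18],[8,7],[9,17],[13,6],[17,17],[19,0],[25,8],[26,5],[27,17],[29,18],[31,17],[41,18],[42,6],[45,0]]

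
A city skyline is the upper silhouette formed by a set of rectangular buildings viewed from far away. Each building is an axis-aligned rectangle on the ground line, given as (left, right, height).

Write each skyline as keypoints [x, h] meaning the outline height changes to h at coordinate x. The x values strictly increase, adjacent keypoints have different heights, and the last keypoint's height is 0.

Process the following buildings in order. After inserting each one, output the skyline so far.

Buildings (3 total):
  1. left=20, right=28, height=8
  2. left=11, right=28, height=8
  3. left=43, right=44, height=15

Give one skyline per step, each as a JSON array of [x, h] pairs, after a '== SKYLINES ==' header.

== SKYLINES ==
[[20,8],[28,0]]
[[11,8],[28,0]]
[[11,8],[28,0],[43,15],[44,0]]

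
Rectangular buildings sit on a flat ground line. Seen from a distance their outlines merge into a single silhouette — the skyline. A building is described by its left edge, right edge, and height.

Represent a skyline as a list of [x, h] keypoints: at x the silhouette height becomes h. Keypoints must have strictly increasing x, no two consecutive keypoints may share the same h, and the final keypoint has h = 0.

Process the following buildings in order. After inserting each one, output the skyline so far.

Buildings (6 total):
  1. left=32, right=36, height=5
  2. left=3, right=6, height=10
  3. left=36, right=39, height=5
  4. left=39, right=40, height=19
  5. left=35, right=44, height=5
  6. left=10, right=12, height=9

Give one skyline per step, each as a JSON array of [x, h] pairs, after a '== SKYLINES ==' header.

== SKYLINES ==
[[32,5],[36,0]]
[[3,10],[6,0],[32,5],[36,0]]
[[3,10],[6,0],[32,5],[39,0]]
[[3,10],[6,0],[32,5],[39,19],[40,0]]
[[3,10],[6,0],[32,5],[39,19],[40,5],[44,0]]
[[3,10],[6,0],[10,9],[12,0],[32,5],[39,19],[40,5],[44,0]]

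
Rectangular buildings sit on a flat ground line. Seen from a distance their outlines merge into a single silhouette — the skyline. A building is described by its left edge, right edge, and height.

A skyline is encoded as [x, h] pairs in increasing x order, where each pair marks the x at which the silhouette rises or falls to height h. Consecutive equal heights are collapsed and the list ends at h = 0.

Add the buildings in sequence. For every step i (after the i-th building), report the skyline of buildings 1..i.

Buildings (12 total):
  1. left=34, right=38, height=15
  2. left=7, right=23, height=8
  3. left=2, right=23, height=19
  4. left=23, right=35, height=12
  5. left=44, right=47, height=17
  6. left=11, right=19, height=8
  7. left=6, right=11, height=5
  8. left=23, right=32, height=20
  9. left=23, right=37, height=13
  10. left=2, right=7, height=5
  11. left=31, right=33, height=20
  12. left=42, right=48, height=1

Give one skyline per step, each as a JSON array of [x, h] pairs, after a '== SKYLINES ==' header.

== SKYLINES ==
[[34,15],[38,0]]
[[7,8],[23,0],[34,15],[38,0]]
[[2,19],[23,0],[34,15],[38,0]]
[[2,19],[23,12],[34,15],[38,0]]
[[2,19],[23,12],[34,15],[38,0],[44,17],[47,0]]
[[2,19],[23,12],[34,15],[38,0],[44,17],[47,0]]
[[2,19],[23,12],[34,15],[38,0],[44,17],[47,0]]
[[2,19],[23,20],[32,12],[34,15],[38,0],[44,17],[47,0]]
[[2,19],[23,20],[32,13],[34,15],[38,0],[44,17],[47,0]]
[[2,19],[23,20],[32,13],[34,15],[38,0],[44,17],[47,0]]
[[2,19],[23,20],[33,13],[34,15],[38,0],[44,17],[47,0]]
[[2,19],[23,20],[33,13],[34,15],[38,0],[42,1],[44,17],[47,1],[48,0]]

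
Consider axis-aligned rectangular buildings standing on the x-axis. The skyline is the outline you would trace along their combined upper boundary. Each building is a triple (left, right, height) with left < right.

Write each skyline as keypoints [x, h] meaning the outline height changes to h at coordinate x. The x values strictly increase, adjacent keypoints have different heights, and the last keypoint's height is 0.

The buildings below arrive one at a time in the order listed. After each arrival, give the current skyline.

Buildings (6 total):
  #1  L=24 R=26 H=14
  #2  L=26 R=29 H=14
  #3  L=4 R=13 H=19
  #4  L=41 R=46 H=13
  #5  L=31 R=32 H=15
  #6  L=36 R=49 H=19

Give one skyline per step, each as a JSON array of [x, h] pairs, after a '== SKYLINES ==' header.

== SKYLINES ==
[[24,14],[26,0]]
[[24,14],[29,0]]
[[4,19],[13,0],[24,14],[29,0]]
[[4,19],[13,0],[24,14],[29,0],[41,13],[46,0]]
[[4,19],[13,0],[24,14],[29,0],[31,15],[32,0],[41,13],[46,0]]
[[4,19],[13,0],[24,14],[29,0],[31,15],[32,0],[36,19],[49,0]]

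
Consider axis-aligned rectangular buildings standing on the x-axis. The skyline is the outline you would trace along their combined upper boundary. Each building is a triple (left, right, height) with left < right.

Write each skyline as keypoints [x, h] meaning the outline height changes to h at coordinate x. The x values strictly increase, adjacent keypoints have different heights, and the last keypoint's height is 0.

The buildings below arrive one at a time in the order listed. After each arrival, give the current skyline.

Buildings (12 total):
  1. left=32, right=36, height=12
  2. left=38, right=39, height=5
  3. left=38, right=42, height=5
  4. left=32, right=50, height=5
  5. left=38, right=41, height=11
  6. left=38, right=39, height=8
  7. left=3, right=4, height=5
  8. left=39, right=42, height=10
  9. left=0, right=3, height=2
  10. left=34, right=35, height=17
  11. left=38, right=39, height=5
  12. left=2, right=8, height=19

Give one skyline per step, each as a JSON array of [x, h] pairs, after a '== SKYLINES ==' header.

== SKYLINES ==
[[32,12],[36,0]]
[[32,12],[36,0],[38,5],[39,0]]
[[32,12],[36,0],[38,5],[42,0]]
[[32,12],[36,5],[50,0]]
[[32,12],[36,5],[38,11],[41,5],[50,0]]
[[32,12],[36,5],[38,11],[41,5],[50,0]]
[[3,5],[4,0],[32,12],[36,5],[38,11],[41,5],[50,0]]
[[3,5],[4,0],[32,12],[36,5],[38,11],[41,10],[42,5],[50,0]]
[[0,2],[3,5],[4,0],[32,12],[36,5],[38,11],[41,10],[42,5],[50,0]]
[[0,2],[3,5],[4,0],[32,12],[34,17],[35,12],[36,5],[38,11],[41,10],[42,5],[50,0]]
[[0,2],[3,5],[4,0],[32,12],[34,17],[35,12],[36,5],[38,11],[41,10],[42,5],[50,0]]
[[0,2],[2,19],[8,0],[32,12],[34,17],[35,12],[36,5],[38,11],[41,10],[42,5],[50,0]]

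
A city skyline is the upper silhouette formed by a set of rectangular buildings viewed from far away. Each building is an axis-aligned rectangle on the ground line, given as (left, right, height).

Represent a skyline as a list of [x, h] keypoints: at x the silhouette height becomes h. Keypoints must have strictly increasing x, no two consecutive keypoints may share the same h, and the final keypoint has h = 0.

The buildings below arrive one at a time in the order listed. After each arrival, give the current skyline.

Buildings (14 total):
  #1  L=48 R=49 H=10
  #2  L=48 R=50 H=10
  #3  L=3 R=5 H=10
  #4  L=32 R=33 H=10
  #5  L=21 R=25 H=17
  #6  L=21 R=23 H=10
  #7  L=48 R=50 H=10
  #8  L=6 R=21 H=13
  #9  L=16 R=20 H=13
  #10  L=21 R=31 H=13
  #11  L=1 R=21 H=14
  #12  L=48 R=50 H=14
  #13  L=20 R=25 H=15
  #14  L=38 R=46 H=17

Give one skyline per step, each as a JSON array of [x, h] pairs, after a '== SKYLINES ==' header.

== SKYLINES ==
[[48,10],[49,0]]
[[48,10],[50,0]]
[[3,10],[5,0],[48,10],[50,0]]
[[3,10],[5,0],[32,10],[33,0],[48,10],[50,0]]
[[3,10],[5,0],[21,17],[25,0],[32,10],[33,0],[48,10],[50,0]]
[[3,10],[5,0],[21,17],[25,0],[32,10],[33,0],[48,10],[50,0]]
[[3,10],[5,0],[21,17],[25,0],[32,10],[33,0],[48,10],[50,0]]
[[3,10],[5,0],[6,13],[21,17],[25,0],[32,10],[33,0],[48,10],[50,0]]
[[3,10],[5,0],[6,13],[21,17],[25,0],[32,10],[33,0],[48,10],[50,0]]
[[3,10],[5,0],[6,13],[21,17],[25,13],[31,0],[32,10],[33,0],[48,10],[50,0]]
[[1,14],[21,17],[25,13],[31,0],[32,10],[33,0],[48,10],[50,0]]
[[1,14],[21,17],[25,13],[31,0],[32,10],[33,0],[48,14],[50,0]]
[[1,14],[20,15],[21,17],[25,13],[31,0],[32,10],[33,0],[48,14],[50,0]]
[[1,14],[20,15],[21,17],[25,13],[31,0],[32,10],[33,0],[38,17],[46,0],[48,14],[50,0]]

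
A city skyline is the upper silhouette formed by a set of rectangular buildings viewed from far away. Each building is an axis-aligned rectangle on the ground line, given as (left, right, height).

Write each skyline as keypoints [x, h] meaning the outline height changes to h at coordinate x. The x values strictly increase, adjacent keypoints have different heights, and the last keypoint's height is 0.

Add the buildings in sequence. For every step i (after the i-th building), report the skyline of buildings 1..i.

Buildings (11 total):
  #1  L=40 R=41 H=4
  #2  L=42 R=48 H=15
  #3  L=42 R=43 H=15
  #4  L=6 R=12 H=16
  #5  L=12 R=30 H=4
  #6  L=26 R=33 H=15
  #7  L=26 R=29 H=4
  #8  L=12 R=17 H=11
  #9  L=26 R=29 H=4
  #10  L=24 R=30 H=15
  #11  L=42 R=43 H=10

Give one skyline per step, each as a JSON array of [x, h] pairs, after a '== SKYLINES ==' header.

== SKYLINES ==
[[40,4],[41,0]]
[[40,4],[41,0],[42,15],[48,0]]
[[40,4],[41,0],[42,15],[48,0]]
[[6,16],[12,0],[40,4],[41,0],[42,15],[48,0]]
[[6,16],[12,4],[30,0],[40,4],[41,0],[42,15],[48,0]]
[[6,16],[12,4],[26,15],[33,0],[40,4],[41,0],[42,15],[48,0]]
[[6,16],[12,4],[26,15],[33,0],[40,4],[41,0],[42,15],[48,0]]
[[6,16],[12,11],[17,4],[26,15],[33,0],[40,4],[41,0],[42,15],[48,0]]
[[6,16],[12,11],[17,4],[26,15],[33,0],[40,4],[41,0],[42,15],[48,0]]
[[6,16],[12,11],[17,4],[24,15],[33,0],[40,4],[41,0],[42,15],[48,0]]
[[6,16],[12,11],[17,4],[24,15],[33,0],[40,4],[41,0],[42,15],[48,0]]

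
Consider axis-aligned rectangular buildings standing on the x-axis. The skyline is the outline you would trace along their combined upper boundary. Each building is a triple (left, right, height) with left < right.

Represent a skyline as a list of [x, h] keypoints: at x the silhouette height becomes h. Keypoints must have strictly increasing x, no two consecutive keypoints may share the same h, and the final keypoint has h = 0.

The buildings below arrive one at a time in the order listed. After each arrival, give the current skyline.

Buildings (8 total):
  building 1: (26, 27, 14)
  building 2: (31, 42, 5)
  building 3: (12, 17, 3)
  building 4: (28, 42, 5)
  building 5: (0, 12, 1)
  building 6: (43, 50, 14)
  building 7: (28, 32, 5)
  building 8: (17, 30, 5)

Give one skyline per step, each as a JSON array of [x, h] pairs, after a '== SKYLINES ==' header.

== SKYLINES ==
[[26,14],[27,0]]
[[26,14],[27,0],[31,5],[42,0]]
[[12,3],[17,0],[26,14],[27,0],[31,5],[42,0]]
[[12,3],[17,0],[26,14],[27,0],[28,5],[42,0]]
[[0,1],[12,3],[17,0],[26,14],[27,0],[28,5],[42,0]]
[[0,1],[12,3],[17,0],[26,14],[27,0],[28,5],[42,0],[43,14],[50,0]]
[[0,1],[12,3],[17,0],[26,14],[27,0],[28,5],[42,0],[43,14],[50,0]]
[[0,1],[12,3],[17,5],[26,14],[27,5],[42,0],[43,14],[50,0]]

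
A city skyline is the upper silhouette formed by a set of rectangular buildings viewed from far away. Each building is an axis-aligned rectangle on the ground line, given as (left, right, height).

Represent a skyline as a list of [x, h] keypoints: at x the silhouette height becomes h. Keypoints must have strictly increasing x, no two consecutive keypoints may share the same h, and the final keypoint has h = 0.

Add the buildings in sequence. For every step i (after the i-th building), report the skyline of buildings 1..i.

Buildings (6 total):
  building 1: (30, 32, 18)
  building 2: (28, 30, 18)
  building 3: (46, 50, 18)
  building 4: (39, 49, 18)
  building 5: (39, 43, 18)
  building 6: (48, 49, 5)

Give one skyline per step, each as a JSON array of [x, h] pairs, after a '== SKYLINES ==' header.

== SKYLINES ==
[[30,18],[32,0]]
[[28,18],[32,0]]
[[28,18],[32,0],[46,18],[50,0]]
[[28,18],[32,0],[39,18],[50,0]]
[[28,18],[32,0],[39,18],[50,0]]
[[28,18],[32,0],[39,18],[50,0]]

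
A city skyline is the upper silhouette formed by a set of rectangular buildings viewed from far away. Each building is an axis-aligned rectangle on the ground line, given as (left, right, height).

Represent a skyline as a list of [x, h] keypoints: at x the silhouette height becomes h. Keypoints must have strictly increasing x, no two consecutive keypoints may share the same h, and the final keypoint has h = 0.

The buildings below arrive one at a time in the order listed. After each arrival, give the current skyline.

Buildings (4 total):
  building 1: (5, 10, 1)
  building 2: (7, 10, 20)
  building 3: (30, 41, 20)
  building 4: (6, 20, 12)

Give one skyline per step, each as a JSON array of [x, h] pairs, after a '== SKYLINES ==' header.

== SKYLINES ==
[[5,1],[10,0]]
[[5,1],[7,20],[10,0]]
[[5,1],[7,20],[10,0],[30,20],[41,0]]
[[5,1],[6,12],[7,20],[10,12],[20,0],[30,20],[41,0]]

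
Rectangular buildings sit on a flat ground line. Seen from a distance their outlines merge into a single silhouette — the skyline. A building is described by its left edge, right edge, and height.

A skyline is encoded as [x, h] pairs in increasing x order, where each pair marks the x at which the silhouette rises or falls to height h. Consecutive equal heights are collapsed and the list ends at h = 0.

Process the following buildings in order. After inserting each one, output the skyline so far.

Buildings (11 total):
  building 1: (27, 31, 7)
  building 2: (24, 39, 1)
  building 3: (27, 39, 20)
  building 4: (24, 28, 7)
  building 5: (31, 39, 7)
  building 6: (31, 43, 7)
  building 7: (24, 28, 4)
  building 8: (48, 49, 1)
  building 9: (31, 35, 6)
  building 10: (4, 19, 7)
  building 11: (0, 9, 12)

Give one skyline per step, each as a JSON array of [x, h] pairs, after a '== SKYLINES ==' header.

== SKYLINES ==
[[27,7],[31,0]]
[[24,1],[27,7],[31,1],[39,0]]
[[24,1],[27,20],[39,0]]
[[24,7],[27,20],[39,0]]
[[24,7],[27,20],[39,0]]
[[24,7],[27,20],[39,7],[43,0]]
[[24,7],[27,20],[39,7],[43,0]]
[[24,7],[27,20],[39,7],[43,0],[48,1],[49,0]]
[[24,7],[27,20],[39,7],[43,0],[48,1],[49,0]]
[[4,7],[19,0],[24,7],[27,20],[39,7],[43,0],[48,1],[49,0]]
[[0,12],[9,7],[19,0],[24,7],[27,20],[39,7],[43,0],[48,1],[49,0]]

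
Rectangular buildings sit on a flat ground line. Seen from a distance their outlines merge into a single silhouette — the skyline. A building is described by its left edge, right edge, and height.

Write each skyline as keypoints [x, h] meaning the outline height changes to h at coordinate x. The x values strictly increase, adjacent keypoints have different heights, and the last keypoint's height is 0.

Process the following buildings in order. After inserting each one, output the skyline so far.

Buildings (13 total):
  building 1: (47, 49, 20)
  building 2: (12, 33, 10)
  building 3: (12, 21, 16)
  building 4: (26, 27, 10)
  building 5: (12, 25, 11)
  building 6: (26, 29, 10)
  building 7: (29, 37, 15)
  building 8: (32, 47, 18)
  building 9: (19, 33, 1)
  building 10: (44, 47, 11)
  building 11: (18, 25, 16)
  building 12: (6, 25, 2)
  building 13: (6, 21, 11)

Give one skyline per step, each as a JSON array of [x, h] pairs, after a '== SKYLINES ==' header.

== SKYLINES ==
[[47,20],[49,0]]
[[12,10],[33,0],[47,20],[49,0]]
[[12,16],[21,10],[33,0],[47,20],[49,0]]
[[12,16],[21,10],[33,0],[47,20],[49,0]]
[[12,16],[21,11],[25,10],[33,0],[47,20],[49,0]]
[[12,16],[21,11],[25,10],[33,0],[47,20],[49,0]]
[[12,16],[21,11],[25,10],[29,15],[37,0],[47,20],[49,0]]
[[12,16],[21,11],[25,10],[29,15],[32,18],[47,20],[49,0]]
[[12,16],[21,11],[25,10],[29,15],[32,18],[47,20],[49,0]]
[[12,16],[21,11],[25,10],[29,15],[32,18],[47,20],[49,0]]
[[12,16],[25,10],[29,15],[32,18],[47,20],[49,0]]
[[6,2],[12,16],[25,10],[29,15],[32,18],[47,20],[49,0]]
[[6,11],[12,16],[25,10],[29,15],[32,18],[47,20],[49,0]]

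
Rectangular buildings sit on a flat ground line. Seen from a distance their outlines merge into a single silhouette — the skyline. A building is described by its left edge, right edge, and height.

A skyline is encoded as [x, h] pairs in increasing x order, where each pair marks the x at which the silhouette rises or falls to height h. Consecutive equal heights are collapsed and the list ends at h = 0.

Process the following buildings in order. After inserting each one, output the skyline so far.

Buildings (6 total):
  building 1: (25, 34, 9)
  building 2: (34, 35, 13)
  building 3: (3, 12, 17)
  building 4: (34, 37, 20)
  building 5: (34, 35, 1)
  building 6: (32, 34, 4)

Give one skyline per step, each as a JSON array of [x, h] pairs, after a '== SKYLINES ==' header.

== SKYLINES ==
[[25,9],[34,0]]
[[25,9],[34,13],[35,0]]
[[3,17],[12,0],[25,9],[34,13],[35,0]]
[[3,17],[12,0],[25,9],[34,20],[37,0]]
[[3,17],[12,0],[25,9],[34,20],[37,0]]
[[3,17],[12,0],[25,9],[34,20],[37,0]]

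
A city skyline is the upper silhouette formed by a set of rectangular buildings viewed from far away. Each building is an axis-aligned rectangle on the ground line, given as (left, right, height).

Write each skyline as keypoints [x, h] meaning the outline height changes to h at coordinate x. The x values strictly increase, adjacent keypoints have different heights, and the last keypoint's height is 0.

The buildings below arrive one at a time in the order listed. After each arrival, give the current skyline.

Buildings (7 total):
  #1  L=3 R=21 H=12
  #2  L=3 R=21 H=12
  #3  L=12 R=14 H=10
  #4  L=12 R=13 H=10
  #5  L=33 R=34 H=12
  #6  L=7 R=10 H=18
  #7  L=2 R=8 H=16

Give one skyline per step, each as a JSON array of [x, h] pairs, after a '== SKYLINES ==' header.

== SKYLINES ==
[[3,12],[21,0]]
[[3,12],[21,0]]
[[3,12],[21,0]]
[[3,12],[21,0]]
[[3,12],[21,0],[33,12],[34,0]]
[[3,12],[7,18],[10,12],[21,0],[33,12],[34,0]]
[[2,16],[7,18],[10,12],[21,0],[33,12],[34,0]]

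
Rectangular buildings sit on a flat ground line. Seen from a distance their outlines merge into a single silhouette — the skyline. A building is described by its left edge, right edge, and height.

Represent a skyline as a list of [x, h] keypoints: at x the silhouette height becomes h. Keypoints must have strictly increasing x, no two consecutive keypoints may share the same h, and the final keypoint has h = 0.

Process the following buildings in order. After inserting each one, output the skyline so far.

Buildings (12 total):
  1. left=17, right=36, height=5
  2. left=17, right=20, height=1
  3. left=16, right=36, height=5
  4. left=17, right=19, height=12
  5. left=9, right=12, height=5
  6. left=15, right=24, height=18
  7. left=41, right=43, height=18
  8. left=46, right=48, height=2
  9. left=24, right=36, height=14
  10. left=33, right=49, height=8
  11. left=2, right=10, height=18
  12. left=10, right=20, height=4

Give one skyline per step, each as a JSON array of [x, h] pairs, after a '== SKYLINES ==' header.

== SKYLINES ==
[[17,5],[36,0]]
[[17,5],[36,0]]
[[16,5],[36,0]]
[[16,5],[17,12],[19,5],[36,0]]
[[9,5],[12,0],[16,5],[17,12],[19,5],[36,0]]
[[9,5],[12,0],[15,18],[24,5],[36,0]]
[[9,5],[12,0],[15,18],[24,5],[36,0],[41,18],[43,0]]
[[9,5],[12,0],[15,18],[24,5],[36,0],[41,18],[43,0],[46,2],[48,0]]
[[9,5],[12,0],[15,18],[24,14],[36,0],[41,18],[43,0],[46,2],[48,0]]
[[9,5],[12,0],[15,18],[24,14],[36,8],[41,18],[43,8],[49,0]]
[[2,18],[10,5],[12,0],[15,18],[24,14],[36,8],[41,18],[43,8],[49,0]]
[[2,18],[10,5],[12,4],[15,18],[24,14],[36,8],[41,18],[43,8],[49,0]]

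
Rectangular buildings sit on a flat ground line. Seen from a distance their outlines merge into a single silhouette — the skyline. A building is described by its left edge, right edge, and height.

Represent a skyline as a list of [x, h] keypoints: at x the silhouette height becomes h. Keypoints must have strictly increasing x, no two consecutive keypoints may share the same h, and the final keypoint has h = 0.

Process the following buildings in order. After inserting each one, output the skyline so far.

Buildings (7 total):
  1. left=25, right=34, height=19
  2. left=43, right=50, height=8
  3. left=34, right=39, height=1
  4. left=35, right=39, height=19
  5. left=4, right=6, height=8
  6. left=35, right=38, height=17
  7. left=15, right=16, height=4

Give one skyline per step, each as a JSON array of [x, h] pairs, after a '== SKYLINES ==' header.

== SKYLINES ==
[[25,19],[34,0]]
[[25,19],[34,0],[43,8],[50,0]]
[[25,19],[34,1],[39,0],[43,8],[50,0]]
[[25,19],[34,1],[35,19],[39,0],[43,8],[50,0]]
[[4,8],[6,0],[25,19],[34,1],[35,19],[39,0],[43,8],[50,0]]
[[4,8],[6,0],[25,19],[34,1],[35,19],[39,0],[43,8],[50,0]]
[[4,8],[6,0],[15,4],[16,0],[25,19],[34,1],[35,19],[39,0],[43,8],[50,0]]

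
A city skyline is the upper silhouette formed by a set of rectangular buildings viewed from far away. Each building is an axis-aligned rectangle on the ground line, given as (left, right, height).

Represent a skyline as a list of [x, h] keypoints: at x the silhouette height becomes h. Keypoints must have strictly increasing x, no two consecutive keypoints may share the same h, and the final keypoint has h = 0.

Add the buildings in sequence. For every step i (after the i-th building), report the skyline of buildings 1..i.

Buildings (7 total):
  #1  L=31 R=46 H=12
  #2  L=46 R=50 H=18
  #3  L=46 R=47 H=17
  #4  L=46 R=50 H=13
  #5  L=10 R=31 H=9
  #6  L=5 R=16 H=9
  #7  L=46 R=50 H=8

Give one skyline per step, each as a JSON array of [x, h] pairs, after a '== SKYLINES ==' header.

== SKYLINES ==
[[31,12],[46,0]]
[[31,12],[46,18],[50,0]]
[[31,12],[46,18],[50,0]]
[[31,12],[46,18],[50,0]]
[[10,9],[31,12],[46,18],[50,0]]
[[5,9],[31,12],[46,18],[50,0]]
[[5,9],[31,12],[46,18],[50,0]]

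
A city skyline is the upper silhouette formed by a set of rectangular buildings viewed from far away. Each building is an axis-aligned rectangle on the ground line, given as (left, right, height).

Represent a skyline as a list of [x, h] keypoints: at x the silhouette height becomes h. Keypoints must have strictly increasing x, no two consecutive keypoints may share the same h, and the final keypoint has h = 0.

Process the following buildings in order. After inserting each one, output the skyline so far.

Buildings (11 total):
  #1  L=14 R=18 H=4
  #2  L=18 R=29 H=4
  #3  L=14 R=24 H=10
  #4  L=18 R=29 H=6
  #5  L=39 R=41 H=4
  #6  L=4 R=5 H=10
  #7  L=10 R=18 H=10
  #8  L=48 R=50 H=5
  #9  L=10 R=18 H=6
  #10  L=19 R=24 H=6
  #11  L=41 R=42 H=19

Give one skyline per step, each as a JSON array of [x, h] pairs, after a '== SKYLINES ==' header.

== SKYLINES ==
[[14,4],[18,0]]
[[14,4],[29,0]]
[[14,10],[24,4],[29,0]]
[[14,10],[24,6],[29,0]]
[[14,10],[24,6],[29,0],[39,4],[41,0]]
[[4,10],[5,0],[14,10],[24,6],[29,0],[39,4],[41,0]]
[[4,10],[5,0],[10,10],[24,6],[29,0],[39,4],[41,0]]
[[4,10],[5,0],[10,10],[24,6],[29,0],[39,4],[41,0],[48,5],[50,0]]
[[4,10],[5,0],[10,10],[24,6],[29,0],[39,4],[41,0],[48,5],[50,0]]
[[4,10],[5,0],[10,10],[24,6],[29,0],[39,4],[41,0],[48,5],[50,0]]
[[4,10],[5,0],[10,10],[24,6],[29,0],[39,4],[41,19],[42,0],[48,5],[50,0]]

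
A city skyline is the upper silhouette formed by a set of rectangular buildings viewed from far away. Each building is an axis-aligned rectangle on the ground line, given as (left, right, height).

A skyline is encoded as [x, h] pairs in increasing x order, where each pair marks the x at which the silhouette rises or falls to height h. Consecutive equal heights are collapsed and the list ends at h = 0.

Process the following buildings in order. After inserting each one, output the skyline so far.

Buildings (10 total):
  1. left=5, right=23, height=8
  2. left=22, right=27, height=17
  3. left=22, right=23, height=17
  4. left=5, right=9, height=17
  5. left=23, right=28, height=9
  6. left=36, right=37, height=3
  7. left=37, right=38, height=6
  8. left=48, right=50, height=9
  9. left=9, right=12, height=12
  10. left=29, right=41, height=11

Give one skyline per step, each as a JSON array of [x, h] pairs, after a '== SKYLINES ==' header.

== SKYLINES ==
[[5,8],[23,0]]
[[5,8],[22,17],[27,0]]
[[5,8],[22,17],[27,0]]
[[5,17],[9,8],[22,17],[27,0]]
[[5,17],[9,8],[22,17],[27,9],[28,0]]
[[5,17],[9,8],[22,17],[27,9],[28,0],[36,3],[37,0]]
[[5,17],[9,8],[22,17],[27,9],[28,0],[36,3],[37,6],[38,0]]
[[5,17],[9,8],[22,17],[27,9],[28,0],[36,3],[37,6],[38,0],[48,9],[50,0]]
[[5,17],[9,12],[12,8],[22,17],[27,9],[28,0],[36,3],[37,6],[38,0],[48,9],[50,0]]
[[5,17],[9,12],[12,8],[22,17],[27,9],[28,0],[29,11],[41,0],[48,9],[50,0]]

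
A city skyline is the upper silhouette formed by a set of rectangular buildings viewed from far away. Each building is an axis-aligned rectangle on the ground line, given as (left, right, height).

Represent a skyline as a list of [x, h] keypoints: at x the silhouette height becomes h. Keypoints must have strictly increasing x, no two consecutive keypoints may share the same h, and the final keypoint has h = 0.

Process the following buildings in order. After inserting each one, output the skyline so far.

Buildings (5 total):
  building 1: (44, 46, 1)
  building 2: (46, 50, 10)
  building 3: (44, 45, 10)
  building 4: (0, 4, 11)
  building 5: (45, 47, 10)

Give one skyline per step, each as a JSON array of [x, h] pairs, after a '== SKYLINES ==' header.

== SKYLINES ==
[[44,1],[46,0]]
[[44,1],[46,10],[50,0]]
[[44,10],[45,1],[46,10],[50,0]]
[[0,11],[4,0],[44,10],[45,1],[46,10],[50,0]]
[[0,11],[4,0],[44,10],[50,0]]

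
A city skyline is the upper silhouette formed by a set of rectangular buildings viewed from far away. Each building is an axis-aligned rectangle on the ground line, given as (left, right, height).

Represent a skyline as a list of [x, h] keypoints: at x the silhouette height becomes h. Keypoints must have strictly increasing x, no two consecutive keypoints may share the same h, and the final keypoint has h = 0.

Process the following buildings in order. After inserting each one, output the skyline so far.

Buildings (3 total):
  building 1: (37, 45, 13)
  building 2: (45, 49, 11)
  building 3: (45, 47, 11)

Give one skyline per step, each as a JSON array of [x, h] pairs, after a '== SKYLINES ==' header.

== SKYLINES ==
[[37,13],[45,0]]
[[37,13],[45,11],[49,0]]
[[37,13],[45,11],[49,0]]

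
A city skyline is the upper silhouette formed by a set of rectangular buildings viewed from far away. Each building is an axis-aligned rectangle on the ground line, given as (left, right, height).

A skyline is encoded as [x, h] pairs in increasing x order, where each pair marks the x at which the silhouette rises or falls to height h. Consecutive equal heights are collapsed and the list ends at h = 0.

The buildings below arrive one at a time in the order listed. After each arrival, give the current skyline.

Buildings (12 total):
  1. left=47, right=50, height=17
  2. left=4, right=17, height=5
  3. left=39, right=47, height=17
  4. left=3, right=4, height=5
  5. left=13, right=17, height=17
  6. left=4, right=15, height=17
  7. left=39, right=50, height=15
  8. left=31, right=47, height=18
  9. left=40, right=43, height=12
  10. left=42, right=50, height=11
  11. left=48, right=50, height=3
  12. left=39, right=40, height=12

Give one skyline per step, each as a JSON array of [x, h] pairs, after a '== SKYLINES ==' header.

== SKYLINES ==
[[47,17],[50,0]]
[[4,5],[17,0],[47,17],[50,0]]
[[4,5],[17,0],[39,17],[50,0]]
[[3,5],[17,0],[39,17],[50,0]]
[[3,5],[13,17],[17,0],[39,17],[50,0]]
[[3,5],[4,17],[17,0],[39,17],[50,0]]
[[3,5],[4,17],[17,0],[39,17],[50,0]]
[[3,5],[4,17],[17,0],[31,18],[47,17],[50,0]]
[[3,5],[4,17],[17,0],[31,18],[47,17],[50,0]]
[[3,5],[4,17],[17,0],[31,18],[47,17],[50,0]]
[[3,5],[4,17],[17,0],[31,18],[47,17],[50,0]]
[[3,5],[4,17],[17,0],[31,18],[47,17],[50,0]]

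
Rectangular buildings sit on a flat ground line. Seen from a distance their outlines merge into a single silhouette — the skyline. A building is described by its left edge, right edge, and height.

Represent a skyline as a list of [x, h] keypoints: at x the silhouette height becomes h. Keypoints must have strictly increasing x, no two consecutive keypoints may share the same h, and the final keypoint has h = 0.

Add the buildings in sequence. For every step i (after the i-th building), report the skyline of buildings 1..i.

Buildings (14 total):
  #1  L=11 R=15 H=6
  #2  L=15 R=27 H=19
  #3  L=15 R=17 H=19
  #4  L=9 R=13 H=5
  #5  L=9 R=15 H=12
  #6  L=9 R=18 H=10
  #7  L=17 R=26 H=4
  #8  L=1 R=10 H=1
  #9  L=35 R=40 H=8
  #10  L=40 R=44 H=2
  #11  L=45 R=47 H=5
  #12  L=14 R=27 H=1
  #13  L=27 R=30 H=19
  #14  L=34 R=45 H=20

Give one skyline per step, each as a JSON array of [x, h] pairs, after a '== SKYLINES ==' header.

== SKYLINES ==
[[11,6],[15,0]]
[[11,6],[15,19],[27,0]]
[[11,6],[15,19],[27,0]]
[[9,5],[11,6],[15,19],[27,0]]
[[9,12],[15,19],[27,0]]
[[9,12],[15,19],[27,0]]
[[9,12],[15,19],[27,0]]
[[1,1],[9,12],[15,19],[27,0]]
[[1,1],[9,12],[15,19],[27,0],[35,8],[40,0]]
[[1,1],[9,12],[15,19],[27,0],[35,8],[40,2],[44,0]]
[[1,1],[9,12],[15,19],[27,0],[35,8],[40,2],[44,0],[45,5],[47,0]]
[[1,1],[9,12],[15,19],[27,0],[35,8],[40,2],[44,0],[45,5],[47,0]]
[[1,1],[9,12],[15,19],[30,0],[35,8],[40,2],[44,0],[45,5],[47,0]]
[[1,1],[9,12],[15,19],[30,0],[34,20],[45,5],[47,0]]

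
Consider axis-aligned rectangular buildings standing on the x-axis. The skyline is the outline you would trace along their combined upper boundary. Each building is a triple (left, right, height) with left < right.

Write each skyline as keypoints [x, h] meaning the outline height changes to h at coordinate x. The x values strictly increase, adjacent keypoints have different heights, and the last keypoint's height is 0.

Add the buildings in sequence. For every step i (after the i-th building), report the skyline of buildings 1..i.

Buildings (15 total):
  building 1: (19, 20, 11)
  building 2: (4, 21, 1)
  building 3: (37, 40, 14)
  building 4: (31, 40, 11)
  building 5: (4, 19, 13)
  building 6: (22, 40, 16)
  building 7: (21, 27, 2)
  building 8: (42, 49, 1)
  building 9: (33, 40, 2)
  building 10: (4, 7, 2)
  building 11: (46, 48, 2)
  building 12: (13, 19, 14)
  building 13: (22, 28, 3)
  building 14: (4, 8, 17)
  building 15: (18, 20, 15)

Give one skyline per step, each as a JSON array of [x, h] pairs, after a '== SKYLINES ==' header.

== SKYLINES ==
[[19,11],[20,0]]
[[4,1],[19,11],[20,1],[21,0]]
[[4,1],[19,11],[20,1],[21,0],[37,14],[40,0]]
[[4,1],[19,11],[20,1],[21,0],[31,11],[37,14],[40,0]]
[[4,13],[19,11],[20,1],[21,0],[31,11],[37,14],[40,0]]
[[4,13],[19,11],[20,1],[21,0],[22,16],[40,0]]
[[4,13],[19,11],[20,1],[21,2],[22,16],[40,0]]
[[4,13],[19,11],[20,1],[21,2],[22,16],[40,0],[42,1],[49,0]]
[[4,13],[19,11],[20,1],[21,2],[22,16],[40,0],[42,1],[49,0]]
[[4,13],[19,11],[20,1],[21,2],[22,16],[40,0],[42,1],[49,0]]
[[4,13],[19,11],[20,1],[21,2],[22,16],[40,0],[42,1],[46,2],[48,1],[49,0]]
[[4,13],[13,14],[19,11],[20,1],[21,2],[22,16],[40,0],[42,1],[46,2],[48,1],[49,0]]
[[4,13],[13,14],[19,11],[20,1],[21,2],[22,16],[40,0],[42,1],[46,2],[48,1],[49,0]]
[[4,17],[8,13],[13,14],[19,11],[20,1],[21,2],[22,16],[40,0],[42,1],[46,2],[48,1],[49,0]]
[[4,17],[8,13],[13,14],[18,15],[20,1],[21,2],[22,16],[40,0],[42,1],[46,2],[48,1],[49,0]]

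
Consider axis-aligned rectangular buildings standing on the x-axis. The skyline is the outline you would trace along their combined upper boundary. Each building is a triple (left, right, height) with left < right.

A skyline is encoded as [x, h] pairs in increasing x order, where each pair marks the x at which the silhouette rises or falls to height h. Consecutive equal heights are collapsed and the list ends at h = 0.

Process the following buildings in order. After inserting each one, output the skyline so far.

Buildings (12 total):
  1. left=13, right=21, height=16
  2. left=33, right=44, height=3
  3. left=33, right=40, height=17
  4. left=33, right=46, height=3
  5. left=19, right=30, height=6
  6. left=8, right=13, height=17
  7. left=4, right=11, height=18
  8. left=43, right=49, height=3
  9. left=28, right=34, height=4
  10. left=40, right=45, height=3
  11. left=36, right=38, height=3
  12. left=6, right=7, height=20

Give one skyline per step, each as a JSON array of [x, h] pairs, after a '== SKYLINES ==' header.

== SKYLINES ==
[[13,16],[21,0]]
[[13,16],[21,0],[33,3],[44,0]]
[[13,16],[21,0],[33,17],[40,3],[44,0]]
[[13,16],[21,0],[33,17],[40,3],[46,0]]
[[13,16],[21,6],[30,0],[33,17],[40,3],[46,0]]
[[8,17],[13,16],[21,6],[30,0],[33,17],[40,3],[46,0]]
[[4,18],[11,17],[13,16],[21,6],[30,0],[33,17],[40,3],[46,0]]
[[4,18],[11,17],[13,16],[21,6],[30,0],[33,17],[40,3],[49,0]]
[[4,18],[11,17],[13,16],[21,6],[30,4],[33,17],[40,3],[49,0]]
[[4,18],[11,17],[13,16],[21,6],[30,4],[33,17],[40,3],[49,0]]
[[4,18],[11,17],[13,16],[21,6],[30,4],[33,17],[40,3],[49,0]]
[[4,18],[6,20],[7,18],[11,17],[13,16],[21,6],[30,4],[33,17],[40,3],[49,0]]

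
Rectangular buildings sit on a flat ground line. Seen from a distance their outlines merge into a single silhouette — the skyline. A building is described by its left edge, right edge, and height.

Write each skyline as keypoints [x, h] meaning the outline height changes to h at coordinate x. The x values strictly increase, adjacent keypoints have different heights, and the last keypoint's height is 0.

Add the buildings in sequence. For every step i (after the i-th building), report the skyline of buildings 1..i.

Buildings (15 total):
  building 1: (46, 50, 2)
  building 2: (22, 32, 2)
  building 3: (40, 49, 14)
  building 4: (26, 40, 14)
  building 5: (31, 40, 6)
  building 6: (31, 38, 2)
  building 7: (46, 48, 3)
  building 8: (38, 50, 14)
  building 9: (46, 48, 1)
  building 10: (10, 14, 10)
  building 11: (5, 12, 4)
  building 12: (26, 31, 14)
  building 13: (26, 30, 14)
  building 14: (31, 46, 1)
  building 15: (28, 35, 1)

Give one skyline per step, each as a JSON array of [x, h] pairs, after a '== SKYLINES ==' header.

== SKYLINES ==
[[46,2],[50,0]]
[[22,2],[32,0],[46,2],[50,0]]
[[22,2],[32,0],[40,14],[49,2],[50,0]]
[[22,2],[26,14],[49,2],[50,0]]
[[22,2],[26,14],[49,2],[50,0]]
[[22,2],[26,14],[49,2],[50,0]]
[[22,2],[26,14],[49,2],[50,0]]
[[22,2],[26,14],[50,0]]
[[22,2],[26,14],[50,0]]
[[10,10],[14,0],[22,2],[26,14],[50,0]]
[[5,4],[10,10],[14,0],[22,2],[26,14],[50,0]]
[[5,4],[10,10],[14,0],[22,2],[26,14],[50,0]]
[[5,4],[10,10],[14,0],[22,2],[26,14],[50,0]]
[[5,4],[10,10],[14,0],[22,2],[26,14],[50,0]]
[[5,4],[10,10],[14,0],[22,2],[26,14],[50,0]]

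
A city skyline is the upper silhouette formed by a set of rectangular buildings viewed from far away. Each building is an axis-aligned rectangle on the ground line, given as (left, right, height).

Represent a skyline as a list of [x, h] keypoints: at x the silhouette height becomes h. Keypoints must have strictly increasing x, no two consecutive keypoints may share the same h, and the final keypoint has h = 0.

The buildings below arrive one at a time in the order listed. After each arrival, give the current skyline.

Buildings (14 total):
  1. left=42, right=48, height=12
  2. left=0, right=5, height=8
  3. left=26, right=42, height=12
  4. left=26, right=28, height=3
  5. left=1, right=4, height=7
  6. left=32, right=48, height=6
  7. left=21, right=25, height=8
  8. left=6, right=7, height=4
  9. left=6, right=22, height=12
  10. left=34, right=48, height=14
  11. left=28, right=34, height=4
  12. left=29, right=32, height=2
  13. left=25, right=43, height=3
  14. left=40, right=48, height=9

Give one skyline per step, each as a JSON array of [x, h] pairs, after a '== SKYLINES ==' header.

== SKYLINES ==
[[42,12],[48,0]]
[[0,8],[5,0],[42,12],[48,0]]
[[0,8],[5,0],[26,12],[48,0]]
[[0,8],[5,0],[26,12],[48,0]]
[[0,8],[5,0],[26,12],[48,0]]
[[0,8],[5,0],[26,12],[48,0]]
[[0,8],[5,0],[21,8],[25,0],[26,12],[48,0]]
[[0,8],[5,0],[6,4],[7,0],[21,8],[25,0],[26,12],[48,0]]
[[0,8],[5,0],[6,12],[22,8],[25,0],[26,12],[48,0]]
[[0,8],[5,0],[6,12],[22,8],[25,0],[26,12],[34,14],[48,0]]
[[0,8],[5,0],[6,12],[22,8],[25,0],[26,12],[34,14],[48,0]]
[[0,8],[5,0],[6,12],[22,8],[25,0],[26,12],[34,14],[48,0]]
[[0,8],[5,0],[6,12],[22,8],[25,3],[26,12],[34,14],[48,0]]
[[0,8],[5,0],[6,12],[22,8],[25,3],[26,12],[34,14],[48,0]]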